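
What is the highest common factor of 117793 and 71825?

2873

Euclid: 117793 = 1·71825 + 45968; 71825 = 1·45968 + 25857; 45968 = 1·25857 + 20111; 25857 = 1·20111 + 5746; 20111 = 3·5746 + 2873; 5746 = 2·2873 + 0. Last nonzero remainder: 2873.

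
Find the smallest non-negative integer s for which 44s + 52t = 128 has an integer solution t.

Reduce mod 52: 44s ≡ 128 (mod 52). With g = gcd(44, 52) = 4 dividing 128, divide through: 11s ≡ 32 (mod 13).
Since gcd(11, 13) = 1, s ≡ 32·(11)⁻¹ ≡ 10 (mod 13). Smallest non-negative: 10.

10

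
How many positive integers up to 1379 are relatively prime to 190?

523

Prime factors of 190: 2, 5, 19. Count integers ≤ 1379 divisible by none of them.
By inclusion–exclusion: 1379 − ⌊1379/2⌋ − ⌊1379/5⌋ − ⌊1379/19⌋ + ⌊1379/10⌋ + ⌊1379/38⌋ + ⌊1379/95⌋ − ⌊1379/190⌋ = 523.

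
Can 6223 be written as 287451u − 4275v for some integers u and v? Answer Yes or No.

No

By Bézout, 287451u − 4275v = 6223 has integer solutions iff gcd(287451, 4275) | 6223.
Euclid: 287451 = 67·4275 + 1026; 4275 = 4·1026 + 171; 1026 = 6·171 + 0. gcd = 171; 6223 mod 171 = 67. No.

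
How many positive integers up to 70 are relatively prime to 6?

23

6 = 2·3. Inclusion–exclusion on these primes:
70 − ⌊70/2⌋ − ⌊70/3⌋ + ⌊70/6⌋ = 23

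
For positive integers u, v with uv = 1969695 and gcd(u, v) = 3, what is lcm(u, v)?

Since gcd(u,v)·lcm(u,v) = uv, lcm = 1969695/3 = 656565.

656565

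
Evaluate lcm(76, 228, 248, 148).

lcm(76, 228) = 76·228/gcd = 17328/76 = 228
lcm(228, 248) = 228·248/gcd = 56544/4 = 14136
lcm(14136, 148) = 14136·148/gcd = 2092128/4 = 523032

523032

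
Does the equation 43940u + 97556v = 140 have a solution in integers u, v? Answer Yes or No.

gcd(43940, 97556): 97556 = 2·43940 + 9676; 43940 = 4·9676 + 5236; 9676 = 1·5236 + 4440; 5236 = 1·4440 + 796; 4440 = 5·796 + 460; 796 = 1·460 + 336; 460 = 1·336 + 124; 336 = 2·124 + 88; 124 = 1·88 + 36; 88 = 2·36 + 16; 36 = 2·16 + 4; 16 = 4·4 + 0 → 4
4 divides 140, so a solution exists.

Yes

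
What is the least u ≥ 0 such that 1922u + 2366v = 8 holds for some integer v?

373

Euclid: 2366 = 1·1922 + 444; 1922 = 4·444 + 146; 444 = 3·146 + 6; 146 = 24·6 + 2; 6 = 3·2 + 0 → gcd = 2; 8 = 2·4.
Back-substitution yields 1922·(389) + 2366·(-316) = 2, so one solution is u = 389·4 = 1556, v = -316·4 = -1264.
Solutions in u differ by 2366/2 = 1183; the one in [0, 1183) is 1556 mod 1183 = 373.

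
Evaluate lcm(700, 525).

700 = 2² · 5² · 7; 525 = 3 · 5² · 7
max exponents: 2² · 3 · 5² · 7 = 2100

2100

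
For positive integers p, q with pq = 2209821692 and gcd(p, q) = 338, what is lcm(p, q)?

6537934

Since gcd(p,q)·lcm(p,q) = pq, lcm = 2209821692/338 = 6537934.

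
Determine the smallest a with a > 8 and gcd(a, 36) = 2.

36 = 2·18. Any a with gcd(a, 36) = 2 is a multiple of 2, say 2s, with s coprime to 18.
Need s > 8/2, so s ≥ 5. First s ≥ 5 with gcd(s, 18) = 1 is s = 5. Thus a = 2·5 = 10.

10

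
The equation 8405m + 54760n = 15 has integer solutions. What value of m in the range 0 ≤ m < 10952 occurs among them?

10307

Reduce mod 54760: 8405m ≡ 15 (mod 54760). With g = gcd(8405, 54760) = 5 dividing 15, divide through: 1681m ≡ 3 (mod 10952).
Since gcd(1681, 10952) = 1, m ≡ 3·(1681)⁻¹ ≡ 10307 (mod 10952). Smallest non-negative: 10307.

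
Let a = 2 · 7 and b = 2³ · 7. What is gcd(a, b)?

14

min exponent per shared prime: 2 · 7 = 14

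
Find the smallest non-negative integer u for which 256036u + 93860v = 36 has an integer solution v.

Euclid: 256036 = 2·93860 + 68316; 93860 = 1·68316 + 25544; 68316 = 2·25544 + 17228; 25544 = 1·17228 + 8316; 17228 = 2·8316 + 596; 8316 = 13·596 + 568; 596 = 1·568 + 28; 568 = 20·28 + 8; 28 = 3·8 + 4; 8 = 2·4 + 0 → gcd = 4; 36 = 4·9.
Back-substitution yields 256036·(10079) + 93860·(-27494) = 4, so one solution is u = 10079·9 = 90711, v = -27494·9 = -247446.
Solutions in u differ by 93860/4 = 23465; the one in [0, 23465) is 90711 mod 23465 = 20316.

20316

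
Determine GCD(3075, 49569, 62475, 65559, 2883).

3

3075 = 3 · 5² · 41; 49569 = 3 · 13 · 31 · 41; 62475 = 3 · 5² · 7² · 17; 65559 = 3 · 13 · 41²; 2883 = 3 · 31²
gcd takes min exponent of each prime: 3 = 3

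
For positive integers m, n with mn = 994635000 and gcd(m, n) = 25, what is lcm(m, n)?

39785400

For any two positive integers, gcd × lcm equals their product. Hence lcm = 994635000 / 25 = 39785400.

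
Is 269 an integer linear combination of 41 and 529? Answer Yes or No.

By Bézout, 41x − 529y = 269 has integer solutions iff gcd(41, 529) | 269.
Euclid: 529 = 12·41 + 37; 41 = 1·37 + 4; 37 = 9·4 + 1; 4 = 4·1 + 0. gcd = 1; 269 mod 1 = 0. Yes.

Yes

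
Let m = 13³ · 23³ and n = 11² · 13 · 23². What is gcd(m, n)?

min exponent per shared prime: 13 · 23² = 6877

6877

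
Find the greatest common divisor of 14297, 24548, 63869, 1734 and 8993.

17

gcd(14297, 24548): 24548 = 1·14297 + 10251; 14297 = 1·10251 + 4046; 10251 = 2·4046 + 2159; 4046 = 1·2159 + 1887; 2159 = 1·1887 + 272; 1887 = 6·272 + 255; 272 = 1·255 + 17; 255 = 15·17 + 0 → 17
gcd(17, 63869): 63869 = 3757·17 + 0 → 17
gcd(17, 1734): 1734 = 102·17 + 0 → 17
gcd(17, 8993): 8993 = 529·17 + 0 → 17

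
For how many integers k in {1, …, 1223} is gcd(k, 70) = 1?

Prime factors of 70: 2, 5, 7. Count integers ≤ 1223 divisible by none of them.
By inclusion–exclusion: 1223 − ⌊1223/2⌋ − ⌊1223/5⌋ − ⌊1223/7⌋ + ⌊1223/10⌋ + ⌊1223/14⌋ + ⌊1223/35⌋ − ⌊1223/70⌋ = 420.

420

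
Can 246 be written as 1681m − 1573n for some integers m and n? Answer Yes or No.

gcd(1681, 1573): 1681 = 1·1573 + 108; 1573 = 14·108 + 61; 108 = 1·61 + 47; 61 = 1·47 + 14; 47 = 3·14 + 5; 14 = 2·5 + 4; 5 = 1·4 + 1; 4 = 4·1 + 0 → 1
1 divides 246, so a solution exists.

Yes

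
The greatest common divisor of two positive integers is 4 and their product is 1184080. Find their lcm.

Since gcd(u,v)·lcm(u,v) = uv, lcm = 1184080/4 = 296020.

296020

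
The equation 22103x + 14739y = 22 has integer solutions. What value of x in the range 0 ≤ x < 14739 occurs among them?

14735

Reduce mod 14739: 22103x ≡ 22 (mod 14739). With g = gcd(22103, 14739) = 1 dividing 22, divide through: 22103x ≡ 22 (mod 14739).
Since gcd(22103, 14739) = 1, x ≡ 22·(22103)⁻¹ ≡ 14735 (mod 14739). Smallest non-negative: 14735.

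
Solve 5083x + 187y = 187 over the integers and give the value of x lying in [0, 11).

0

gcd(5083, 187) = 17 (Euclid: 5083 = 27·187 + 34; 187 = 5·34 + 17; 34 = 2·17 + 0), and 17 | 187.
Extended Euclid: 5083·(-5) + 187·(136) = 17. Scale by 11: x₀ = -55.
General solution x = x₀ + 11t; reducing mod 11 gives x = 0 (and y = 1).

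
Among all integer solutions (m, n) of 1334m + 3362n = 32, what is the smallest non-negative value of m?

1429

gcd(1334, 3362) = 2 (Euclid: 3362 = 2·1334 + 694; 1334 = 1·694 + 640; 694 = 1·640 + 54; 640 = 11·54 + 46; 54 = 1·46 + 8; 46 = 5·8 + 6; 8 = 1·6 + 2; 6 = 3·2 + 0), and 2 | 32.
Extended Euclid: 1334·(-436) + 3362·(173) = 2. Scale by 16: m₀ = -6976.
General solution m = m₀ + 1681t; reducing mod 1681 gives m = 1429 (and n = -567).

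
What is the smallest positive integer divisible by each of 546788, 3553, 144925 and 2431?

104668892900

546788 = 2² · 11 · 17² · 43; 3553 = 11 · 17 · 19; 144925 = 5² · 11 · 17 · 31; 2431 = 11 · 13 · 17
lcm takes max exponent of each prime: 2² · 5² · 11 · 13 · 17² · 19 · 31 · 43 = 104668892900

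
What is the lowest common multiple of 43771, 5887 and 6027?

lcm(43771, 5887) = 43771·5887/gcd = 257679877/7 = 36811411
lcm(36811411, 6027) = 36811411·6027/gcd = 221862374097/7 = 31694624871

31694624871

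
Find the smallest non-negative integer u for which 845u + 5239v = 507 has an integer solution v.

13

gcd(845, 5239) = 169 (Euclid: 5239 = 6·845 + 169; 845 = 5·169 + 0), and 169 | 507.
Extended Euclid: 845·(-6) + 5239·(1) = 169. Scale by 3: u₀ = -18.
General solution u = u₀ + 31t; reducing mod 31 gives u = 13 (and v = -2).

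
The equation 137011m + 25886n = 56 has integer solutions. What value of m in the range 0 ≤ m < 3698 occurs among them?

Euclid: 137011 = 5·25886 + 7581; 25886 = 3·7581 + 3143; 7581 = 2·3143 + 1295; 3143 = 2·1295 + 553; 1295 = 2·553 + 189; 553 = 2·189 + 175; 189 = 1·175 + 14; 175 = 12·14 + 7; 14 = 2·7 + 0 → gcd = 7; 56 = 7·8.
Back-substitution yields 137011·(-1779) + 25886·(9416) = 7, so one solution is m = -1779·8 = -14232, n = 9416·8 = 75328.
Solutions in m differ by 25886/7 = 3698; the one in [0, 3698) is -14232 mod 3698 = 560.

560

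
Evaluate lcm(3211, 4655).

786695

3211 = 13² · 19; 4655 = 5 · 7² · 19
max exponents: 5 · 7² · 13² · 19 = 786695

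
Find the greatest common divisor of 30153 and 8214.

Euclid: 30153 = 3·8214 + 5511; 8214 = 1·5511 + 2703; 5511 = 2·2703 + 105; 2703 = 25·105 + 78; 105 = 1·78 + 27; 78 = 2·27 + 24; 27 = 1·24 + 3; 24 = 8·3 + 0. Last nonzero remainder: 3.

3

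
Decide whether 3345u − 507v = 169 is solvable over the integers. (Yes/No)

By Bézout, 3345u − 507v = 169 has integer solutions iff gcd(3345, 507) | 169.
Euclid: 3345 = 6·507 + 303; 507 = 1·303 + 204; 303 = 1·204 + 99; 204 = 2·99 + 6; 99 = 16·6 + 3; 6 = 2·3 + 0. gcd = 3; 169 mod 3 = 1. No.

No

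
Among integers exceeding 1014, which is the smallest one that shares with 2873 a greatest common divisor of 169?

1183

gcd(m, 2873) = 169 forces 169 | m; write m = 169s. Then gcd(169s, 169·17) = 169·gcd(s, 17), so need gcd(s, 17) = 1.
169s > 1014 gives s ≥ 7. The least s ≥ 7 coprime to 17 is 7, so m = 169·7 = 1183.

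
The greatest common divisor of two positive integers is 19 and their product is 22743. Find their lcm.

Since gcd(u,v)·lcm(u,v) = uv, lcm = 22743/19 = 1197.

1197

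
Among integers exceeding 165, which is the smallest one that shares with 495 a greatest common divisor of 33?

gcd(k, 495) = 33 forces 33 | k; write k = 33s. Then gcd(33s, 33·15) = 33·gcd(s, 15), so need gcd(s, 15) = 1.
33s > 165 gives s ≥ 6. The least s ≥ 6 coprime to 15 is 7, so k = 33·7 = 231.

231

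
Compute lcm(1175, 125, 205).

1175 = 5² · 47; 125 = 5³; 205 = 5 · 41
lcm takes max exponent of each prime: 5³ · 41 · 47 = 240875

240875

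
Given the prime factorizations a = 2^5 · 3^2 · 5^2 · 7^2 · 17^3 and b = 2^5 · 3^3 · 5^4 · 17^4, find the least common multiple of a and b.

max exponent per prime: 2^5 · 3^3 · 5^4 · 7^2 · 17^4 = 2209965660000

2209965660000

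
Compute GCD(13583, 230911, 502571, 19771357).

gcd(13583, 230911): 230911 = 17·13583 + 0 → 13583
gcd(13583, 502571): 502571 = 37·13583 + 0 → 13583
gcd(13583, 19771357): 19771357 = 1455·13583 + 8092; 13583 = 1·8092 + 5491; 8092 = 1·5491 + 2601; 5491 = 2·2601 + 289; 2601 = 9·289 + 0 → 289

289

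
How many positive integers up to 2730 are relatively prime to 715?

1833

715 = 5·11·13. Inclusion–exclusion on these primes:
2730 − ⌊2730/5⌋ − ⌊2730/11⌋ − ⌊2730/13⌋ + ⌊2730/55⌋ + ⌊2730/65⌋ + ⌊2730/143⌋ − ⌊2730/715⌋ = 1833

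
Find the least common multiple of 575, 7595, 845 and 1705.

1623697075

575 = 5² · 23; 7595 = 5 · 7² · 31; 845 = 5 · 13²; 1705 = 5 · 11 · 31
lcm takes max exponent of each prime: 5² · 7² · 11 · 13² · 23 · 31 = 1623697075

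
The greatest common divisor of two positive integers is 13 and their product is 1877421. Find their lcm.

144417

Since gcd(a,b)·lcm(a,b) = ab, lcm = 1877421/13 = 144417.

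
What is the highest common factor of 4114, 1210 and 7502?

242

gcd(4114, 1210): 4114 = 3·1210 + 484; 1210 = 2·484 + 242; 484 = 2·242 + 0 → 242
gcd(242, 7502): 7502 = 31·242 + 0 → 242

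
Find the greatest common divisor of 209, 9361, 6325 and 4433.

11

gcd(209, 9361): 9361 = 44·209 + 165; 209 = 1·165 + 44; 165 = 3·44 + 33; 44 = 1·33 + 11; 33 = 3·11 + 0 → 11
gcd(11, 6325): 6325 = 575·11 + 0 → 11
gcd(11, 4433): 4433 = 403·11 + 0 → 11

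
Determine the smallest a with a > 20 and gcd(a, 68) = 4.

24

68 = 4·17. Any a with gcd(a, 68) = 4 is a multiple of 4, say 4s, with s coprime to 17.
Need s > 20/4, so s ≥ 6. First s ≥ 6 with gcd(s, 17) = 1 is s = 6. Thus a = 4·6 = 24.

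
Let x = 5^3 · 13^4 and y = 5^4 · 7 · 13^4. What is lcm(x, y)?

124954375

max exponent per prime: 5^4 · 7 · 13^4 = 124954375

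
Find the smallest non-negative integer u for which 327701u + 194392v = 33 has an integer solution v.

12421

Reduce mod 194392: 327701u ≡ 33 (mod 194392). With g = gcd(327701, 194392) = 11 dividing 33, divide through: 29791u ≡ 3 (mod 17672).
Since gcd(29791, 17672) = 1, u ≡ 3·(29791)⁻¹ ≡ 12421 (mod 17672). Smallest non-negative: 12421.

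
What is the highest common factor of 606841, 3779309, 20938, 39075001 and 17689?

gcd(606841, 3779309): 3779309 = 6·606841 + 138263; 606841 = 4·138263 + 53789; 138263 = 2·53789 + 30685; 53789 = 1·30685 + 23104; 30685 = 1·23104 + 7581; 23104 = 3·7581 + 361; 7581 = 21·361 + 0 → 361
gcd(361, 20938): 20938 = 58·361 + 0 → 361
gcd(361, 39075001): 39075001 = 108241·361 + 0 → 361
gcd(361, 17689): 17689 = 49·361 + 0 → 361

361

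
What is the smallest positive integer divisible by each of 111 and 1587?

gcd first: 1587 = 14·111 + 33; 111 = 3·33 + 12; 33 = 2·12 + 9; 12 = 1·9 + 3; 9 = 3·3 + 0 → gcd = 3
lcm = 111·1587/gcd = 176157/3 = 58719

58719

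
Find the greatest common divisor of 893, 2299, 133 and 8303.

893 = 19 · 47; 2299 = 11² · 19; 133 = 7 · 19; 8303 = 19² · 23
gcd takes min exponent of each prime: 19 = 19

19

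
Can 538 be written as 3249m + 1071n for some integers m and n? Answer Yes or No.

No

By Bézout, 3249m + 1071n = 538 has integer solutions iff gcd(3249, 1071) | 538.
Euclid: 3249 = 3·1071 + 36; 1071 = 29·36 + 27; 36 = 1·27 + 9; 27 = 3·9 + 0. gcd = 9; 538 mod 9 = 7. No.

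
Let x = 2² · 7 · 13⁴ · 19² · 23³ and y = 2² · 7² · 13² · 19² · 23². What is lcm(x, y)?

max exponent per prime: 2² · 7² · 13⁴ · 19² · 23³ = 24587829365372

24587829365372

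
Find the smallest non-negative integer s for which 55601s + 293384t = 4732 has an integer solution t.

Euclid: 293384 = 5·55601 + 15379; 55601 = 3·15379 + 9464; 15379 = 1·9464 + 5915; 9464 = 1·5915 + 3549; 5915 = 1·3549 + 2366; 3549 = 1·2366 + 1183; 2366 = 2·1183 + 0 → gcd = 1183; 4732 = 1183·4.
Back-substitution yields 55601·(95) + 293384·(-18) = 1183, so one solution is s = 95·4 = 380, t = -18·4 = -72.
Solutions in s differ by 293384/1183 = 248; the one in [0, 248) is 380 mod 248 = 132.

132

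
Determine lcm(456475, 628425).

603916425

gcd first: 628425 = 1·456475 + 171950; 456475 = 2·171950 + 112575; 171950 = 1·112575 + 59375; 112575 = 1·59375 + 53200; 59375 = 1·53200 + 6175; 53200 = 8·6175 + 3800; 6175 = 1·3800 + 2375; 3800 = 1·2375 + 1425; 2375 = 1·1425 + 950; 1425 = 1·950 + 475; 950 = 2·475 + 0 → gcd = 475
lcm = 456475·628425/gcd = 286860301875/475 = 603916425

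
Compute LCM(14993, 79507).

1192048451

14993 = 11 · 29 · 47; 79507 = 43³
max exponents: 11 · 29 · 43³ · 47 = 1192048451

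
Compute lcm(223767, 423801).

10536964263

gcd first: 423801 = 1·223767 + 200034; 223767 = 1·200034 + 23733; 200034 = 8·23733 + 10170; 23733 = 2·10170 + 3393; 10170 = 2·3393 + 3384; 3393 = 1·3384 + 9; 3384 = 376·9 + 0 → gcd = 9
lcm = 223767·423801/gcd = 94832678367/9 = 10536964263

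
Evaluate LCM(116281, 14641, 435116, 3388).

116281 = 11² · 31²; 14641 = 11⁴; 435116 = 2² · 11² · 29 · 31; 3388 = 2² · 7 · 11²
lcm takes max exponent of each prime: 2² · 7 · 11⁴ · 29 · 31² = 11424840812

11424840812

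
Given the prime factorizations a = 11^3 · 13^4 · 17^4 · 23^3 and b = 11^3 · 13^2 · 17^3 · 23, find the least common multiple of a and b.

38630529260302837

max exponent per prime: 11^3 · 13^4 · 17^4 · 23^3 = 38630529260302837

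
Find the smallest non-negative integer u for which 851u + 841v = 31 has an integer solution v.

gcd(851, 841) = 1 (Euclid: 851 = 1·841 + 10; 841 = 84·10 + 1; 10 = 10·1 + 0), and 1 | 31.
Extended Euclid: 851·(-84) + 841·(85) = 1. Scale by 31: u₀ = -2604.
General solution u = u₀ + 841t; reducing mod 841 gives u = 760 (and v = -769).

760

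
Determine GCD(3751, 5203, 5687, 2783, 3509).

121

3751 = 11² · 31; 5203 = 11² · 43; 5687 = 11² · 47; 2783 = 11² · 23; 3509 = 11² · 29
gcd takes min exponent of each prime: 11² = 121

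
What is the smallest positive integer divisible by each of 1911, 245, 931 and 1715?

1911 = 3 · 7² · 13; 245 = 5 · 7²; 931 = 7² · 19; 1715 = 5 · 7³
lcm takes max exponent of each prime: 3 · 5 · 7³ · 13 · 19 = 1270815

1270815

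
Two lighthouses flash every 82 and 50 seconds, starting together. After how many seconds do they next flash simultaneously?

82 = 2 · 41; 50 = 2 · 5²
max exponents: 2 · 5² · 41 = 2050

2050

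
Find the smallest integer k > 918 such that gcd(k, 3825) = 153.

1071

Multiples of 153 above 918: 153·7, 153·8, … . Need the cofactor coprime to 3825/153 = 25.
Checking s = 7, 8, … the first with gcd(s, 25) = 1 is s = 7, giving 1071.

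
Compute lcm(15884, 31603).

45634732

gcd first: 31603 = 1·15884 + 15719; 15884 = 1·15719 + 165; 15719 = 95·165 + 44; 165 = 3·44 + 33; 44 = 1·33 + 11; 33 = 3·11 + 0 → gcd = 11
lcm = 15884·31603/gcd = 501982052/11 = 45634732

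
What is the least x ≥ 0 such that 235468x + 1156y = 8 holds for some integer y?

263

gcd(235468, 1156) = 4 (Euclid: 235468 = 203·1156 + 800; 1156 = 1·800 + 356; 800 = 2·356 + 88; 356 = 4·88 + 4; 88 = 22·4 + 0), and 4 | 8.
Extended Euclid: 235468·(-13) + 1156·(2648) = 4. Scale by 2: x₀ = -26.
General solution x = x₀ + 289t; reducing mod 289 gives x = 263 (and y = -53571).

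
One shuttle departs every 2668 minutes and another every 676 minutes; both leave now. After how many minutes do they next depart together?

450892

gcd first: 2668 = 3·676 + 640; 676 = 1·640 + 36; 640 = 17·36 + 28; 36 = 1·28 + 8; 28 = 3·8 + 4; 8 = 2·4 + 0 → gcd = 4
lcm = 2668·676/gcd = 1803568/4 = 450892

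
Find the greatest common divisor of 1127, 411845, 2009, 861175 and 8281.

49

gcd(1127, 411845): 411845 = 365·1127 + 490; 1127 = 2·490 + 147; 490 = 3·147 + 49; 147 = 3·49 + 0 → 49
gcd(49, 2009): 2009 = 41·49 + 0 → 49
gcd(49, 861175): 861175 = 17575·49 + 0 → 49
gcd(49, 8281): 8281 = 169·49 + 0 → 49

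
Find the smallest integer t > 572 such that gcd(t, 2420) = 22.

594

gcd(t, 2420) = 22 forces 22 | t; write t = 22s. Then gcd(22s, 22·110) = 22·gcd(s, 110), so need gcd(s, 110) = 1.
22s > 572 gives s ≥ 27. The least s ≥ 27 coprime to 110 is 27, so t = 22·27 = 594.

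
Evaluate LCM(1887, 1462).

1887 = 3 · 17 · 37; 1462 = 2 · 17 · 43
max exponents: 2 · 3 · 17 · 37 · 43 = 162282

162282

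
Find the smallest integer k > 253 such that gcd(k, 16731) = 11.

16731 = 11·1521. Any k with gcd(k, 16731) = 11 is a multiple of 11, say 11s, with s coprime to 1521.
Need s > 253/11, so s ≥ 24. First s ≥ 24 with gcd(s, 1521) = 1 is s = 25. Thus k = 11·25 = 275.

275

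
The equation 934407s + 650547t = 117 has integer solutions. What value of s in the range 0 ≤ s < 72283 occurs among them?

47919

gcd(934407, 650547) = 9 (Euclid: 934407 = 1·650547 + 283860; 650547 = 2·283860 + 82827; 283860 = 3·82827 + 35379; 82827 = 2·35379 + 12069; 35379 = 2·12069 + 11241; 12069 = 1·11241 + 828; 11241 = 13·828 + 477; 828 = 1·477 + 351; 477 = 1·351 + 126; 351 = 2·126 + 99; 126 = 1·99 + 27; 99 = 3·27 + 18; 27 = 1·18 + 9; 18 = 2·9 + 0), and 9 | 117.
Extended Euclid: 934407·(25927) + 650547·(-37240) = 9. Scale by 13: s₀ = 337051.
General solution s = s₀ + 72283k; reducing mod 72283 gives s = 47919 (and t = -68828).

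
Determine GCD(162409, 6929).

169

Euclid: 162409 = 23·6929 + 3042; 6929 = 2·3042 + 845; 3042 = 3·845 + 507; 845 = 1·507 + 338; 507 = 1·338 + 169; 338 = 2·169 + 0. Last nonzero remainder: 169.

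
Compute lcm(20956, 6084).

188604

20956 = 2² · 13² · 31; 6084 = 2² · 3² · 13²
max exponents: 2² · 3² · 13² · 31 = 188604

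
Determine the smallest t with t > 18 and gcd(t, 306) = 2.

gcd(t, 306) = 2 forces 2 | t; write t = 2s. Then gcd(2s, 2·153) = 2·gcd(s, 153), so need gcd(s, 153) = 1.
2s > 18 gives s ≥ 10. The least s ≥ 10 coprime to 153 is 10, so t = 2·10 = 20.

20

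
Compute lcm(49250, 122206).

3009322750

49250 = 2 · 5³ · 197; 122206 = 2 · 7² · 29 · 43
max exponents: 2 · 5³ · 7² · 29 · 43 · 197 = 3009322750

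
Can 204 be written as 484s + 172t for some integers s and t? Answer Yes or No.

By Bézout, 484s + 172t = 204 has integer solutions iff gcd(484, 172) | 204.
Euclid: 484 = 2·172 + 140; 172 = 1·140 + 32; 140 = 4·32 + 12; 32 = 2·12 + 8; 12 = 1·8 + 4; 8 = 2·4 + 0. gcd = 4; 204 mod 4 = 0. Yes.

Yes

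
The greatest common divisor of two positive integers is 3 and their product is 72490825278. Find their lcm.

For any two positive integers, gcd × lcm equals their product. Hence lcm = 72490825278 / 3 = 24163608426.

24163608426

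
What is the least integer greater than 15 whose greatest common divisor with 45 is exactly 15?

30

Multiples of 15 above 15: 15·2, 15·3, … . Need the cofactor coprime to 45/15 = 3.
Checking s = 2, 3, … the first with gcd(s, 3) = 1 is s = 2, giving 30.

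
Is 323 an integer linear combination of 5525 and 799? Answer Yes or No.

By Bézout, 5525s + 799t = 323 has integer solutions iff gcd(5525, 799) | 323.
Euclid: 5525 = 6·799 + 731; 799 = 1·731 + 68; 731 = 10·68 + 51; 68 = 1·51 + 17; 51 = 3·17 + 0. gcd = 17; 323 mod 17 = 0. Yes.

Yes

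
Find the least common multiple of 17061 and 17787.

835989

gcd first: 17787 = 1·17061 + 726; 17061 = 23·726 + 363; 726 = 2·363 + 0 → gcd = 363
lcm = 17061·17787/gcd = 303464007/363 = 835989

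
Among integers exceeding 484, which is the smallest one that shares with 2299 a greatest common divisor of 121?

605

Multiples of 121 above 484: 121·5, 121·6, … . Need the cofactor coprime to 2299/121 = 19.
Checking s = 5, 6, … the first with gcd(s, 19) = 1 is s = 5, giving 605.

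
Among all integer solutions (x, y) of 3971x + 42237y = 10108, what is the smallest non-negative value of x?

77

Reduce mod 42237: 3971x ≡ 10108 (mod 42237). With g = gcd(3971, 42237) = 361 dividing 10108, divide through: 11x ≡ 28 (mod 117).
Since gcd(11, 117) = 1, x ≡ 28·(11)⁻¹ ≡ 77 (mod 117). Smallest non-negative: 77.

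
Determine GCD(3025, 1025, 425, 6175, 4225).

25

gcd(3025, 1025): 3025 = 2·1025 + 975; 1025 = 1·975 + 50; 975 = 19·50 + 25; 50 = 2·25 + 0 → 25
gcd(25, 425): 425 = 17·25 + 0 → 25
gcd(25, 6175): 6175 = 247·25 + 0 → 25
gcd(25, 4225): 4225 = 169·25 + 0 → 25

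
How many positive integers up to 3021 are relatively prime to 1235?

2113

1235 = 5·13·19. Inclusion–exclusion on these primes:
3021 − ⌊3021/5⌋ − ⌊3021/13⌋ − ⌊3021/19⌋ + ⌊3021/65⌋ + ⌊3021/95⌋ + ⌊3021/247⌋ − ⌊3021/1235⌋ = 2113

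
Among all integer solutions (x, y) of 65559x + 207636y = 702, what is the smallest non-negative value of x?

3126

gcd(65559, 207636) = 39 (Euclid: 207636 = 3·65559 + 10959; 65559 = 5·10959 + 10764; 10959 = 1·10764 + 195; 10764 = 55·195 + 39; 195 = 5·39 + 0), and 39 | 702.
Extended Euclid: 65559·(1061) + 207636·(-335) = 39. Scale by 18: x₀ = 19098.
General solution x = x₀ + 5324t; reducing mod 5324 gives x = 3126 (and y = -987).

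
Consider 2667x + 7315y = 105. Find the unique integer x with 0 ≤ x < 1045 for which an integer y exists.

Reduce mod 7315: 2667x ≡ 105 (mod 7315). With g = gcd(2667, 7315) = 7 dividing 105, divide through: 381x ≡ 15 (mod 1045).
Since gcd(381, 1045) = 1, x ≡ 15·(381)⁻¹ ≡ 395 (mod 1045). Smallest non-negative: 395.

395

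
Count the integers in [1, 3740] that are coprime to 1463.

2761

Prime factors of 1463: 7, 11, 19. Count integers ≤ 3740 divisible by none of them.
By inclusion–exclusion: 3740 − ⌊3740/7⌋ − ⌊3740/11⌋ − ⌊3740/19⌋ + ⌊3740/77⌋ + ⌊3740/133⌋ + ⌊3740/209⌋ − ⌊3740/1463⌋ = 2761.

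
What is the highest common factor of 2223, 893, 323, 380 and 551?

gcd(2223, 893): 2223 = 2·893 + 437; 893 = 2·437 + 19; 437 = 23·19 + 0 → 19
gcd(19, 323): 323 = 17·19 + 0 → 19
gcd(19, 380): 380 = 20·19 + 0 → 19
gcd(19, 551): 551 = 29·19 + 0 → 19

19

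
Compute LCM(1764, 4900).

44100

1764 = 2² · 3² · 7²; 4900 = 2² · 5² · 7²
max exponents: 2² · 3² · 5² · 7² = 44100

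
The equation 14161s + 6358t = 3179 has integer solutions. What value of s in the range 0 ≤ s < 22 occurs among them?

Reduce mod 6358: 14161s ≡ 3179 (mod 6358). With g = gcd(14161, 6358) = 289 dividing 3179, divide through: 49s ≡ 11 (mod 22).
Since gcd(49, 22) = 1, s ≡ 11·(49)⁻¹ ≡ 11 (mod 22). Smallest non-negative: 11.

11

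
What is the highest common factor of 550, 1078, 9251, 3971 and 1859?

11

550 = 2 · 5² · 11; 1078 = 2 · 7² · 11; 9251 = 11 · 29²; 3971 = 11 · 19²; 1859 = 11 · 13²
gcd takes min exponent of each prime: 11 = 11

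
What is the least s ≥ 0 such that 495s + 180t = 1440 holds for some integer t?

Euclid: 495 = 2·180 + 135; 180 = 1·135 + 45; 135 = 3·45 + 0 → gcd = 45; 1440 = 45·32.
Back-substitution yields 495·(-1) + 180·(3) = 45, so one solution is s = -1·32 = -32, t = 3·32 = 96.
Solutions in s differ by 180/45 = 4; the one in [0, 4) is -32 mod 4 = 0.

0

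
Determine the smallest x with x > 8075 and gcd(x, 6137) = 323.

Multiples of 323 above 8075: 323·26, 323·27, … . Need the cofactor coprime to 6137/323 = 19.
Checking s = 26, 27, … the first with gcd(s, 19) = 1 is s = 26, giving 8398.

8398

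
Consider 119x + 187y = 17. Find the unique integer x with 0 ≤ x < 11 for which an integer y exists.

Reduce mod 187: 119x ≡ 17 (mod 187). With g = gcd(119, 187) = 17 dividing 17, divide through: 7x ≡ 1 (mod 11).
Since gcd(7, 11) = 1, x ≡ 1·(7)⁻¹ ≡ 8 (mod 11). Smallest non-negative: 8.

8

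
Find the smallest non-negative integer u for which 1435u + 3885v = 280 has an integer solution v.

gcd(1435, 3885) = 35 (Euclid: 3885 = 2·1435 + 1015; 1435 = 1·1015 + 420; 1015 = 2·420 + 175; 420 = 2·175 + 70; 175 = 2·70 + 35; 70 = 2·35 + 0), and 35 | 280.
Extended Euclid: 1435·(-46) + 3885·(17) = 35. Scale by 8: u₀ = -368.
General solution u = u₀ + 111t; reducing mod 111 gives u = 76 (and v = -28).

76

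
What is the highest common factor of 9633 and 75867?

9633 = 3 · 13² · 19
75867 = 3 · 11³ · 19
Common: 3 · 19 = 57

57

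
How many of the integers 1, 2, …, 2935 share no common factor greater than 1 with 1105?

Prime factors of 1105: 5, 13, 17. Count integers ≤ 2935 divisible by none of them.
By inclusion–exclusion: 2935 − ⌊2935/5⌋ − ⌊2935/13⌋ − ⌊2935/17⌋ + ⌊2935/65⌋ + ⌊2935/85⌋ + ⌊2935/221⌋ − ⌊2935/1105⌋ = 2041.

2041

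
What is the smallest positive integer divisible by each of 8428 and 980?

gcd first: 8428 = 8·980 + 588; 980 = 1·588 + 392; 588 = 1·392 + 196; 392 = 2·196 + 0 → gcd = 196
lcm = 8428·980/gcd = 8259440/196 = 42140

42140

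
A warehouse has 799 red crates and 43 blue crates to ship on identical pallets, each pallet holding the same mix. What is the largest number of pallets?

799 = 17 · 47
43 = 43
Common: 1 = 1

1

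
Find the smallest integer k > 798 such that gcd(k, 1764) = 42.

Multiples of 42 above 798: 42·20, 42·21, … . Need the cofactor coprime to 1764/42 = 42.
Checking s = 20, 21, … the first with gcd(s, 42) = 1 is s = 23, giving 966.

966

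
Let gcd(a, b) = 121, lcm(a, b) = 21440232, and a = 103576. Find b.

25047

a·b = gcd·lcm = 121·21440232 = 2594268072, so b = 2594268072/103576 = 25047.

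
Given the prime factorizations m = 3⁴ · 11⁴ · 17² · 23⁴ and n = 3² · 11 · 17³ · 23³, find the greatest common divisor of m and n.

348110037

min exponent per shared prime: 3² · 11 · 17² · 23³ = 348110037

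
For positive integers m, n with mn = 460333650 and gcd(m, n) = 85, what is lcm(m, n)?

5415690

gcd·lcm = product, so lcm = 460333650/85 = 5415690.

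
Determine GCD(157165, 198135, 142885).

85

157165 = 5 · 17 · 43²; 198135 = 3² · 5 · 7 · 17 · 37; 142885 = 5 · 17 · 41²
gcd takes min exponent of each prime: 5 · 17 = 85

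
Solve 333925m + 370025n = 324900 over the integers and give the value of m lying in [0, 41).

32

gcd(333925, 370025) = 9025 (Euclid: 370025 = 1·333925 + 36100; 333925 = 9·36100 + 9025; 36100 = 4·9025 + 0), and 9025 | 324900.
Extended Euclid: 333925·(10) + 370025·(-9) = 9025. Scale by 36: m₀ = 360.
General solution m = m₀ + 41t; reducing mod 41 gives m = 32 (and n = -28).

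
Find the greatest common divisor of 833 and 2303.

Euclid: 2303 = 2·833 + 637; 833 = 1·637 + 196; 637 = 3·196 + 49; 196 = 4·49 + 0. Last nonzero remainder: 49.

49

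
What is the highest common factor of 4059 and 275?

11

Euclid: 4059 = 14·275 + 209; 275 = 1·209 + 66; 209 = 3·66 + 11; 66 = 6·11 + 0. Last nonzero remainder: 11.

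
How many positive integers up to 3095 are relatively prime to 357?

1665

357 = 3·7·17. Inclusion–exclusion on these primes:
3095 − ⌊3095/3⌋ − ⌊3095/7⌋ − ⌊3095/17⌋ + ⌊3095/21⌋ + ⌊3095/51⌋ + ⌊3095/119⌋ − ⌊3095/357⌋ = 1665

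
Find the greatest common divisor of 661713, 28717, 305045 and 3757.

13

gcd(661713, 28717): 661713 = 23·28717 + 1222; 28717 = 23·1222 + 611; 1222 = 2·611 + 0 → 611
gcd(611, 305045): 305045 = 499·611 + 156; 611 = 3·156 + 143; 156 = 1·143 + 13; 143 = 11·13 + 0 → 13
gcd(13, 3757): 3757 = 289·13 + 0 → 13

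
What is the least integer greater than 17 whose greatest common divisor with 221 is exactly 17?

34

221 = 17·13. Any x with gcd(x, 221) = 17 is a multiple of 17, say 17s, with s coprime to 13.
Need s > 17/17, so s ≥ 2. First s ≥ 2 with gcd(s, 13) = 1 is s = 2. Thus x = 17·2 = 34.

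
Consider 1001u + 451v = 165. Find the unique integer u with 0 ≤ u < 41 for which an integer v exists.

Euclid: 1001 = 2·451 + 99; 451 = 4·99 + 55; 99 = 1·55 + 44; 55 = 1·44 + 11; 44 = 4·11 + 0 → gcd = 11; 165 = 11·15.
Back-substitution yields 1001·(-9) + 451·(20) = 11, so one solution is u = -9·15 = -135, v = 20·15 = 300.
Solutions in u differ by 451/11 = 41; the one in [0, 41) is -135 mod 41 = 29.

29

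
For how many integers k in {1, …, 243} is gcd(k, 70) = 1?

Prime factors of 70: 2, 5, 7. Count integers ≤ 243 divisible by none of them.
By inclusion–exclusion: 243 − ⌊243/2⌋ − ⌊243/5⌋ − ⌊243/7⌋ + ⌊243/10⌋ + ⌊243/14⌋ + ⌊243/35⌋ − ⌊243/70⌋ = 84.

84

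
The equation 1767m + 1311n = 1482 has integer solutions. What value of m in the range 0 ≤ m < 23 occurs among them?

Euclid: 1767 = 1·1311 + 456; 1311 = 2·456 + 399; 456 = 1·399 + 57; 399 = 7·57 + 0 → gcd = 57; 1482 = 57·26.
Back-substitution yields 1767·(3) + 1311·(-4) = 57, so one solution is m = 3·26 = 78, n = -4·26 = -104.
Solutions in m differ by 1311/57 = 23; the one in [0, 23) is 78 mod 23 = 9.

9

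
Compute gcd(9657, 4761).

Euclid: 9657 = 2·4761 + 135; 4761 = 35·135 + 36; 135 = 3·36 + 27; 36 = 1·27 + 9; 27 = 3·9 + 0. Last nonzero remainder: 9.

9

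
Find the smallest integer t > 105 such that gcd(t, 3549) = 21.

126

3549 = 21·169. Any t with gcd(t, 3549) = 21 is a multiple of 21, say 21s, with s coprime to 169.
Need s > 105/21, so s ≥ 6. First s ≥ 6 with gcd(s, 169) = 1 is s = 6. Thus t = 21·6 = 126.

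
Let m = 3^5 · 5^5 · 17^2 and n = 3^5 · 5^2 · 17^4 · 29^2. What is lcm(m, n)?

53339381634375

max exponent per prime: 3^5 · 5^5 · 17^4 · 29^2 = 53339381634375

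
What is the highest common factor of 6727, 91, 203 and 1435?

6727 = 7 · 31²; 91 = 7 · 13; 203 = 7 · 29; 1435 = 5 · 7 · 41
gcd takes min exponent of each prime: 7 = 7

7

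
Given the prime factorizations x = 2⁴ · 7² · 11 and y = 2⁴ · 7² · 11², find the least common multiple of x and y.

94864

max exponent per prime: 2⁴ · 7² · 11² = 94864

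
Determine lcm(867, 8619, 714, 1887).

lcm(867, 8619) = 867·8619/gcd = 7472673/51 = 146523
lcm(146523, 714) = 146523·714/gcd = 104617422/51 = 2051322
lcm(2051322, 1887) = 2051322·1887/gcd = 3870844614/51 = 75898914

75898914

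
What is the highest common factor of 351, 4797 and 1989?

gcd(351, 4797): 4797 = 13·351 + 234; 351 = 1·234 + 117; 234 = 2·117 + 0 → 117
gcd(117, 1989): 1989 = 17·117 + 0 → 117

117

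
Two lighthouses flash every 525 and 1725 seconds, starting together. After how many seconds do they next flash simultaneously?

gcd first: 1725 = 3·525 + 150; 525 = 3·150 + 75; 150 = 2·75 + 0 → gcd = 75
lcm = 525·1725/gcd = 905625/75 = 12075

12075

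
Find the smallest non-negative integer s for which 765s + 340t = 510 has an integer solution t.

gcd(765, 340) = 85 (Euclid: 765 = 2·340 + 85; 340 = 4·85 + 0), and 85 | 510.
Extended Euclid: 765·(1) + 340·(-2) = 85. Scale by 6: s₀ = 6.
General solution s = s₀ + 4k; reducing mod 4 gives s = 2 (and t = -3).

2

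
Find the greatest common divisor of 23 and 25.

23 = 23
25 = 5²
Common: 1 = 1

1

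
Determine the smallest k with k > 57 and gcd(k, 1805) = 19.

76

gcd(k, 1805) = 19 forces 19 | k; write k = 19s. Then gcd(19s, 19·95) = 19·gcd(s, 95), so need gcd(s, 95) = 1.
19s > 57 gives s ≥ 4. The least s ≥ 4 coprime to 95 is 4, so k = 19·4 = 76.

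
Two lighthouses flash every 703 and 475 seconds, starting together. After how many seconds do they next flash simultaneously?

703 = 19 · 37; 475 = 5² · 19
max exponents: 5² · 19 · 37 = 17575

17575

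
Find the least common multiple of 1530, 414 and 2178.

4257990

lcm(1530, 414) = 1530·414/gcd = 633420/18 = 35190
lcm(35190, 2178) = 35190·2178/gcd = 76643820/18 = 4257990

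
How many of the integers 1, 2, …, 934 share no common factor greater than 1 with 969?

556

Prime factors of 969: 3, 17, 19. Count integers ≤ 934 divisible by none of them.
By inclusion–exclusion: 934 − ⌊934/3⌋ − ⌊934/17⌋ − ⌊934/19⌋ + ⌊934/51⌋ + ⌊934/57⌋ + ⌊934/323⌋ − ⌊934/969⌋ = 556.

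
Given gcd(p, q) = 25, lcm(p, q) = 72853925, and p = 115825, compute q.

15725

Using pq = gcd(p,q)·lcm(p,q) = 25·72853925 = 1821348125, we get q = 1821348125/115825 = 15725.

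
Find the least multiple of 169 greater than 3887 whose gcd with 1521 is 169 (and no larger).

1521 = 169·9. Any t with gcd(t, 1521) = 169 is a multiple of 169, say 169s, with s coprime to 9.
Need s > 3887/169, so s ≥ 24. First s ≥ 24 with gcd(s, 9) = 1 is s = 25. Thus t = 169·25 = 4225.

4225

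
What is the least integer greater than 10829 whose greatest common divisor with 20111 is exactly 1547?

20111 = 1547·13. Any x with gcd(x, 20111) = 1547 is a multiple of 1547, say 1547s, with s coprime to 13.
Need s > 10829/1547, so s ≥ 8. First s ≥ 8 with gcd(s, 13) = 1 is s = 8. Thus x = 1547·8 = 12376.

12376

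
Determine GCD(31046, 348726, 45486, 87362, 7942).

gcd(31046, 348726): 348726 = 11·31046 + 7220; 31046 = 4·7220 + 2166; 7220 = 3·2166 + 722; 2166 = 3·722 + 0 → 722
gcd(722, 45486): 45486 = 63·722 + 0 → 722
gcd(722, 87362): 87362 = 121·722 + 0 → 722
gcd(722, 7942): 7942 = 11·722 + 0 → 722

722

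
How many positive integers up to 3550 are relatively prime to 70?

70 = 2·5·7. Inclusion–exclusion on these primes:
3550 − ⌊3550/2⌋ − ⌊3550/5⌋ − ⌊3550/7⌋ + ⌊3550/10⌋ + ⌊3550/14⌋ + ⌊3550/35⌋ − ⌊3550/70⌋ = 1217

1217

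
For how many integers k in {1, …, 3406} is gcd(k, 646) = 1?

646 = 2·17·19. Inclusion–exclusion on these primes:
3406 − ⌊3406/2⌋ − ⌊3406/17⌋ − ⌊3406/19⌋ + ⌊3406/34⌋ + ⌊3406/38⌋ + ⌊3406/323⌋ − ⌊3406/646⌋ = 1518

1518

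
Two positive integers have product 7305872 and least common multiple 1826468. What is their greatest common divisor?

4

gcd·lcm = product, so gcd = 7305872/1826468 = 4.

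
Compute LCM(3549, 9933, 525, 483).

3549 = 3 · 7 · 13²; 9933 = 3 · 7 · 11 · 43; 525 = 3 · 5² · 7; 483 = 3 · 7 · 23
lcm takes max exponent of each prime: 3 · 5² · 7 · 11 · 13² · 23 · 43 = 965239275

965239275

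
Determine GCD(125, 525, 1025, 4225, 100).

25

gcd(125, 525): 525 = 4·125 + 25; 125 = 5·25 + 0 → 25
gcd(25, 1025): 1025 = 41·25 + 0 → 25
gcd(25, 4225): 4225 = 169·25 + 0 → 25
gcd(25, 100): 100 = 4·25 + 0 → 25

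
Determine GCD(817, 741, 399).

19

817 = 19 · 43; 741 = 3 · 13 · 19; 399 = 3 · 7 · 19
gcd takes min exponent of each prime: 19 = 19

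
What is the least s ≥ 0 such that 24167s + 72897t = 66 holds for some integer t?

Euclid: 72897 = 3·24167 + 396; 24167 = 61·396 + 11; 396 = 36·11 + 0 → gcd = 11; 66 = 11·6.
Back-substitution yields 24167·(184) + 72897·(-61) = 11, so one solution is s = 184·6 = 1104, t = -61·6 = -366.
Solutions in s differ by 72897/11 = 6627; the one in [0, 6627) is 1104 mod 6627 = 1104.

1104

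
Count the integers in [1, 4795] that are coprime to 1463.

3540

Prime factors of 1463: 7, 11, 19. Count integers ≤ 4795 divisible by none of them.
By inclusion–exclusion: 4795 − ⌊4795/7⌋ − ⌊4795/11⌋ − ⌊4795/19⌋ + ⌊4795/77⌋ + ⌊4795/133⌋ + ⌊4795/209⌋ − ⌊4795/1463⌋ = 3540.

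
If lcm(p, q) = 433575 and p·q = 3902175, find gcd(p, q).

9

gcd·lcm = product, so gcd = 3902175/433575 = 9.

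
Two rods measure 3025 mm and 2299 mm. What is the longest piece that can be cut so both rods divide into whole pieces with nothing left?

121

3025 = 5² · 11²
2299 = 11² · 19
Common: 11² = 121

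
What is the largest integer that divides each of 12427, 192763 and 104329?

12427 = 17² · 43; 192763 = 17² · 23 · 29; 104329 = 17² · 19²
gcd takes min exponent of each prime: 17² = 289

289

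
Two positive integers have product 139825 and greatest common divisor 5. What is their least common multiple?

27965

Since gcd(p,q)·lcm(p,q) = pq, lcm = 139825/5 = 27965.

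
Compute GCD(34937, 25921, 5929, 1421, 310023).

34937 = 7² · 23 · 31; 25921 = 7² · 23²; 5929 = 7² · 11²; 1421 = 7² · 29; 310023 = 3² · 7² · 19 · 37
gcd takes min exponent of each prime: 7² = 49

49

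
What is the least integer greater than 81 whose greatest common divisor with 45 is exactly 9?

99

Multiples of 9 above 81: 9·10, 9·11, … . Need the cofactor coprime to 45/9 = 5.
Checking s = 10, 11, … the first with gcd(s, 5) = 1 is s = 11, giving 99.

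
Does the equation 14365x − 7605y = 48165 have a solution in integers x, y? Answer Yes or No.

gcd(14365, 7605): 14365 = 1·7605 + 6760; 7605 = 1·6760 + 845; 6760 = 8·845 + 0 → 845
845 divides 48165, so a solution exists.

Yes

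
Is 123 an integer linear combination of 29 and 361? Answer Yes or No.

Yes

gcd(29, 361): 361 = 12·29 + 13; 29 = 2·13 + 3; 13 = 4·3 + 1; 3 = 3·1 + 0 → 1
1 divides 123, so a solution exists.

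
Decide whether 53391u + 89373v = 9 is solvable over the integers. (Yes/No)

gcd(53391, 89373): 89373 = 1·53391 + 35982; 53391 = 1·35982 + 17409; 35982 = 2·17409 + 1164; 17409 = 14·1164 + 1113; 1164 = 1·1113 + 51; 1113 = 21·51 + 42; 51 = 1·42 + 9; 42 = 4·9 + 6; 9 = 1·6 + 3; 6 = 2·3 + 0 → 3
3 divides 9, so a solution exists.

Yes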